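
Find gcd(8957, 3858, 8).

gcd(8957, 3858) = 1.
gcd(1, 8) = 1.

1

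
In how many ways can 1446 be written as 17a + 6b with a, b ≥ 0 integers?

gcd(17, 6) = 1  (17 = 2*6 + 5, 6 = 1*5 + 1, 5 = 5*1).
Back-substituting, 17*(-1) + 6*(3) = 1.
Scale by 1446: one solution is (-1446, 4338). Reduce a mod 6: (0, 241).
General: a = 0 + 6t, b = 241 - 17t.
a ≥ 0 ⇒ t ≥ 0; b ≥ 0 ⇒ t ≤ 14. So t ∈ [0, 14]: 15 solutions.

15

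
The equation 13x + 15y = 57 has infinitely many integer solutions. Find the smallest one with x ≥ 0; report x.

gcd(15, 13) = 1.
1 divides 57, so solutions exist.
By Bézout, 13×(7) + 15×(-6) = 1.
Scale by 57/1 = 57: (x₀, y₀) = (399, -342).
General solution: x = 399 + 15t, y = -342 - 13t for integer t.
x ≥ 0: smallest is 399 mod 15 = 9 (at t = -26), with y = -4.

9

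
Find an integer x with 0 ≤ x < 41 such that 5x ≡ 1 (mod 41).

gcd(41, 5) = 1  (41 = 8·5 + 1, 5 = 5·1).
Back-substituting, 5·(-8) + 41·(1) = 1.
So 5·-8 ≡ 1 (mod 41), and -8 mod 41 = 33.

33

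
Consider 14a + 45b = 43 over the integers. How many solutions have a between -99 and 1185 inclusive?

gcd(45, 14):
  45 = 3×14 + 3
  14 = 4×3 + 2
  3 = 1×2 + 1
  2 = 2×1
so gcd(45, 14) = 1.
Back-substitute for Bézout coefficients:
  1 = 3 - 1×2
  ... = 14×(-16) + 45×(5)
Scale by 43: particular solution (-688, 215); reduce a mod 45: (32, -9).
General solution: a = 32 + 45t, b = -9 - 14t for integer t.
-99 ≤ 32 + 45t ≤ 1185 gives t ∈ [-2, 25], which is 28 values.

28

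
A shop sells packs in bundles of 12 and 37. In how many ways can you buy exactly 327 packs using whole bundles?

1

Need nonnegative integers with 12j + 37k = 327.
gcd(12, 37) = 1, and 12·(-3) + 37·(1) = 1.
So (j₀, k₀) = (-981, 327); general j = -981 + 37t, k = 327 - 12t.
j ≥ 0 ⇒ t ≥ 27; k ≥ 0 ⇒ t ≤ 27. That's 1 value of t.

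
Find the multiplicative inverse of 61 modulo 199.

62

gcd(199, 61) = 1.
By Bézout, 61×(62) + 199×(-19) = 1.
So 61×62 ≡ 1 (mod 199), and 62 mod 199 = 62.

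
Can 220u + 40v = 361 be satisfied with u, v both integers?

no

gcd(220, 40) = 20  (220 = 5*40 + 20, 40 = 2*20).
20 does not divide 361 (remainder 1), so no integer solutions.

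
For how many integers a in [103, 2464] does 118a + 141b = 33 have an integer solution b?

17

gcd(141, 118) = 1  (141 = 1·118 + 23, 118 = 5·23 + 3, 23 = 7·3 + 2, 3 = 1·2 + 1, 2 = 2·1).
Back-substituting, 118·(49) + 141·(-41) = 1.
Scale by 33: particular solution (1617, -1353); reduce a mod 141: (66, -55).
General solution: a = 66 + 141t, b = -55 - 118t for integer t.
103 ≤ 66 + 141t ≤ 2464 gives t ∈ [1, 17], which is 17 values.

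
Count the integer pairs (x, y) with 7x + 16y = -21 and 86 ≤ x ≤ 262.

11

gcd(16, 7) = 1  (16 = 2×7 + 2, 7 = 3×2 + 1, 2 = 2×1).
Back-substituting, 7×(7) + 16×(-3) = 1.
Scale by -21: particular solution (-147, 63); reduce x mod 16: (13, -7).
General solution: x = 13 + 16t, y = -7 - 7t for integer t.
86 ≤ 13 + 16t ≤ 262 gives t ∈ [5, 15], which is 11 values.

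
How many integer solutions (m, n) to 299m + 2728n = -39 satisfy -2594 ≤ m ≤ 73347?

gcd(2728, 299) = 1  (2728 = 9·299 + 37, 299 = 8·37 + 3, 37 = 12·3 + 1, 3 = 3·1).
Back-substituting, 299·(-885) + 2728·(97) = 1.
Scale by -39: particular solution (34515, -3783); reduce m mod 2728: (1779, -195).
General solution: m = 1779 + 2728t, n = -195 - 299t for integer t.
-2594 ≤ 1779 + 2728t ≤ 73347 gives t ∈ [-1, 26], which is 28 values.

28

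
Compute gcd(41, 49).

gcd(49, 41):
  49 = 1·41 + 8
  41 = 5·8 + 1
  8 = 8·1
so gcd(49, 41) = 1.

1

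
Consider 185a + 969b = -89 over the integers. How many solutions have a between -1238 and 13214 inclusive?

15

gcd(969, 185) = 1  (969 = 5·185 + 44, 185 = 4·44 + 9, 44 = 4·9 + 8, 9 = 1·8 + 1, 8 = 8·1).
Back-substituting, 185·(110) + 969·(-21) = 1.
Scale by -89: particular solution (-9790, 1869); reduce a mod 969: (869, -166).
General solution: a = 869 + 969t, b = -166 - 185t for integer t.
-1238 ≤ 869 + 969t ≤ 13214 gives t ∈ [-2, 12], which is 15 values.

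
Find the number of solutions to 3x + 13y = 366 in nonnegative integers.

gcd(13, 3) = 1.
By Bézout, 3×(-4) + 13×(1) = 1.
One solution: (5, 27).
General: x = 5 + 13t, y = 27 - 3t.
x ≥ 0 ⇒ t ≥ 0; y ≥ 0 ⇒ t ≤ 9. So t ∈ [0, 9]: 10 solutions.

10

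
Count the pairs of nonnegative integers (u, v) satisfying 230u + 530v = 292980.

24

gcd(530, 230):
  530 = 2×230 + 70
  230 = 3×70 + 20
  70 = 3×20 + 10
  20 = 2×10
so gcd(530, 230) = 10.
Back-substitute for Bézout coefficients:
  10 = 70 - 3×20
  ... = 230×(-23) + 530×(10)
Scale by 29298: one solution is (-673854, 292980). Reduce u mod 53: (41, 535).
General: u = 41 + 53t, v = 535 - 23t.
u ≥ 0 ⇒ t ≥ 0; v ≥ 0 ⇒ t ≤ 23. So t ∈ [0, 23]: 24 solutions.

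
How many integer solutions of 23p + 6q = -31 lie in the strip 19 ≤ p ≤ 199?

gcd(23, 6) = 1  (23 = 3×6 + 5, 6 = 1×5 + 1, 5 = 5×1).
Back-substituting, 23×(-1) + 6×(4) = 1.
Scale by -31: particular solution (31, -124); reduce p mod 6: (1, -9).
General solution: p = 1 + 6t, q = -9 - 23t for integer t.
19 ≤ 1 + 6t ≤ 199 gives t ∈ [3, 33], which is 31 values.

31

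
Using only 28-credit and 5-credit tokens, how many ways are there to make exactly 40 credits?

Need nonnegative integers with 28j + 5k = 40.
gcd(28, 5) = 1, and 28·(2) + 5·(-11) = 1.
So (j₀, k₀) = (80, -440); general j = 80 + 5t, k = -440 - 28t.
j ≥ 0 ⇒ t ≥ -16; k ≥ 0 ⇒ t ≤ -16. That's 1 value of t.

1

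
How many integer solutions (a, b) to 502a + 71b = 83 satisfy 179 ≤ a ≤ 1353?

17

gcd(502, 71) = 1  (502 = 7·71 + 5, 71 = 14·5 + 1, 5 = 5·1).
Back-substituting, 502·(-14) + 71·(99) = 1.
Scale by 83: particular solution (-1162, 8217); reduce a mod 71: (45, -317).
General solution: a = 45 + 71t, b = -317 - 502t for integer t.
179 ≤ 45 + 71t ≤ 1353 gives t ∈ [2, 18], which is 17 values.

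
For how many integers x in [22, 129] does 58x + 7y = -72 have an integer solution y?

gcd(58, 7):
  58 = 8×7 + 2
  7 = 3×2 + 1
  2 = 2×1
so gcd(58, 7) = 1.
Back-substitute for Bézout coefficients:
  1 = 7 - 3×2
  ... = 58×(-3) + 7×(25)
Scale by -72: particular solution (216, -1800); reduce x mod 7: (6, -60).
General solution: x = 6 + 7t, y = -60 - 58t for integer t.
22 ≤ 6 + 7t ≤ 129 gives t ∈ [3, 17], which is 15 values.

15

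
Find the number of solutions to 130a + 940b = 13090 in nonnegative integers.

1

gcd(940, 130) = 10.
By Bézout, 130*(29) + 940*(-4) = 10.
One solution: (79, 3).
General: a = 79 + 94t, b = 3 - 13t.
a ≥ 0 ⇒ t ≥ 0; b ≥ 0 ⇒ t ≤ 0. So t ∈ [0, 0]: 1 solution.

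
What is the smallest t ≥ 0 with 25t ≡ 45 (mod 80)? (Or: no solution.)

gcd(80, 25) = 5.
5 divides 45, so solutions exist.
By Bézout, 25×(-3) + 80×(1) = 5.
So 25×(-3) ≡ 5 (mod 80); multiply by 9: t ≡ -27 (mod 16).
Smallest nonnegative: t = -27 mod 16 = 5.

5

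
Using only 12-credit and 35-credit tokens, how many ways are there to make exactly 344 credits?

1

Need nonnegative integers with 12j + 35k = 344.
gcd(12, 35) = 1, and 12·(3) + 35·(-1) = 1.
So (j₀, k₀) = (1032, -344); general j = 1032 + 35t, k = -344 - 12t.
j ≥ 0 ⇒ t ≥ -29; k ≥ 0 ⇒ t ≤ -29. That's 1 value of t.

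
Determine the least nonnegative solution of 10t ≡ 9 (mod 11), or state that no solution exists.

gcd(11, 10):
  11 = 1*10 + 1
  10 = 10*1
so gcd(11, 10) = 1.
1 divides 9, so solutions exist.
Back-substitute for Bézout coefficients:
  1 = 11 - 1*10
  ... = 10*(-1) + 11*(1)
So 10*(-1) ≡ 1 (mod 11); multiply by 9: t ≡ -9 (mod 11).
Smallest nonnegative: t = -9 mod 11 = 2.

2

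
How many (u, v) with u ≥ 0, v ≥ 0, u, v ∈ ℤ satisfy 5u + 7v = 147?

gcd(7, 5) = 1  (7 = 1*5 + 2, 5 = 2*2 + 1, 2 = 2*1).
Back-substituting, 5*(3) + 7*(-2) = 1.
Scale by 147: one solution is (441, -294). Reduce u mod 7: (0, 21).
General: u = 0 + 7t, v = 21 - 5t.
u ≥ 0 ⇒ t ≥ 0; v ≥ 0 ⇒ t ≤ 4. So t ∈ [0, 4]: 5 solutions.

5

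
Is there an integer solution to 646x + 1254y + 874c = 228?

gcd(1254, 646):
  1254 = 1*646 + 608
  646 = 1*608 + 38
  608 = 16*38
so gcd(1254, 646) = 38.
gcd(38, 874) = 38.
38 divides 228, so integer solutions exist.

yes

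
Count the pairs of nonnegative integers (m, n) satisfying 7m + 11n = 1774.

23

gcd(11, 7) = 1  (11 = 1×7 + 4, 7 = 1×4 + 3, 4 = 1×3 + 1, 3 = 3×1).
Back-substituting, 7×(-3) + 11×(2) = 1.
Scale by 1774: one solution is (-5322, 3548). Reduce m mod 11: (2, 160).
General: m = 2 + 11t, n = 160 - 7t.
m ≥ 0 ⇒ t ≥ 0; n ≥ 0 ⇒ t ≤ 22. So t ∈ [0, 22]: 23 solutions.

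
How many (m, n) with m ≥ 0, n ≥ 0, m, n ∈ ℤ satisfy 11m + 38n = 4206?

gcd(38, 11) = 1.
By Bézout, 11·(7) + 38·(-2) = 1.
One solution: (30, 102).
General: m = 30 + 38t, n = 102 - 11t.
m ≥ 0 ⇒ t ≥ 0; n ≥ 0 ⇒ t ≤ 9. So t ∈ [0, 9]: 10 solutions.

10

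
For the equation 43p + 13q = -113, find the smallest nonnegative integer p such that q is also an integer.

gcd(43, 13) = 1  (43 = 3·13 + 4, 13 = 3·4 + 1, 4 = 4·1).
1 divides -113, so solutions exist.
Back-substituting, 43·(-3) + 13·(10) = 1.
Scale by -113/1 = -113: (p₀, q₀) = (339, -1130).
General solution: p = 339 + 13t, q = -1130 - 43t for integer t.
p ≥ 0: smallest is 339 mod 13 = 1 (at t = -26), with q = -12.

1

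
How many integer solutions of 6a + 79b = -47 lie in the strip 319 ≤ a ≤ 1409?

gcd(79, 6):
  79 = 13*6 + 1
  6 = 6*1
so gcd(79, 6) = 1.
Back-substitute for Bézout coefficients:
  1 = 79 - 13*6
  ... = 6*(-13) + 79*(1)
Scale by -47: particular solution (611, -47); reduce a mod 79: (58, -5).
General solution: a = 58 + 79t, b = -5 - 6t for integer t.
319 ≤ 58 + 79t ≤ 1409 gives t ∈ [4, 17], which is 14 values.

14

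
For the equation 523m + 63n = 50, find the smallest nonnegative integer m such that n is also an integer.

gcd(523, 63) = 1  (523 = 8·63 + 19, 63 = 3·19 + 6, 19 = 3·6 + 1, 6 = 6·1).
1 divides 50, so solutions exist.
Back-substituting, 523·(10) + 63·(-83) = 1.
Scale by 50/1 = 50: (m₀, n₀) = (500, -4150).
General solution: m = 500 + 63t, n = -4150 - 523t for integer t.
m ≥ 0: smallest is 500 mod 63 = 59 (at t = -7), with n = -489.

59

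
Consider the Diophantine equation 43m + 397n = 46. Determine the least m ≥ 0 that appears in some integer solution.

38

gcd(397, 43):
  397 = 9·43 + 10
  43 = 4·10 + 3
  10 = 3·3 + 1
  3 = 3·1
so gcd(397, 43) = 1.
1 divides 46, so solutions exist.
Back-substitute for Bézout coefficients:
  1 = 10 - 3·3
  ... = 43·(-120) + 397·(13)
Scale by 46/1 = 46: (m₀, n₀) = (-5520, 598).
General solution: m = -5520 + 397t, n = 598 - 43t for integer t.
m ≥ 0: smallest is -5520 mod 397 = 38 (at t = 14), with n = -4.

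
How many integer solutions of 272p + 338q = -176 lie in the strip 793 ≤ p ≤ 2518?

gcd(338, 272) = 2.
By Bézout, 272×(-41) + 338×(33) = 2.
Particular solution: (59, -48).
General solution: p = 59 + 169t, q = -48 - 136t for integer t.
793 ≤ 59 + 169t ≤ 2518 gives t ∈ [5, 14], which is 10 values.

10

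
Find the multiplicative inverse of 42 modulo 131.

78

gcd(131, 42) = 1  (131 = 3·42 + 5, 42 = 8·5 + 2, 5 = 2·2 + 1, 2 = 2·1).
Back-substituting, 42·(-53) + 131·(17) = 1.
So 42·-53 ≡ 1 (mod 131), and -53 mod 131 = 78.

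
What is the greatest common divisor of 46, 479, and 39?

1

gcd(479, 46):
  479 = 10·46 + 19
  46 = 2·19 + 8
  19 = 2·8 + 3
  8 = 2·3 + 2
  3 = 1·2 + 1
  2 = 2·1
so gcd(479, 46) = 1.
gcd(1, 39) = 1.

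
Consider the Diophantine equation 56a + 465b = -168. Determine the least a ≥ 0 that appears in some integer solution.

gcd(465, 56):
  465 = 8*56 + 17
  56 = 3*17 + 5
  17 = 3*5 + 2
  5 = 2*2 + 1
  2 = 2*1
so gcd(465, 56) = 1.
1 divides -168, so solutions exist.
Back-substitute for Bézout coefficients:
  1 = 5 - 2*2
  ... = 56*(191) + 465*(-23)
Scale by -168/1 = -168: (a₀, b₀) = (-32088, 3864).
General solution: a = -32088 + 465t, b = 3864 - 56t for integer t.
a ≥ 0: smallest is -32088 mod 465 = 462 (at t = 70), with b = -56.

462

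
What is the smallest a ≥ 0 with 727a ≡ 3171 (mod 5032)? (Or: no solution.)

2773

gcd(5032, 727) = 1  (5032 = 6*727 + 670, 727 = 1*670 + 57, 670 = 11*57 + 43, 57 = 1*43 + 14, 43 = 3*14 + 1, 14 = 14*1).
1 divides 3171, so solutions exist.
Back-substituting, 727*(-353) + 5032*(51) = 1.
So 727*(-353) ≡ 1 (mod 5032); multiply by 3171: a ≡ -1119363 (mod 5032).
Smallest nonnegative: a = -1119363 mod 5032 = 2773.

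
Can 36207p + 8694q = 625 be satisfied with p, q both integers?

gcd(36207, 8694) = 27  (36207 = 4×8694 + 1431, 8694 = 6×1431 + 108, 1431 = 13×108 + 27, 108 = 4×27).
27 does not divide 625 (remainder 4), so no integer solutions.

no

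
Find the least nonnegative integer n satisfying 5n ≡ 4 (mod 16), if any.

4

gcd(16, 5):
  16 = 3*5 + 1
  5 = 5*1
so gcd(16, 5) = 1.
1 divides 4, so solutions exist.
Back-substitute for Bézout coefficients:
  1 = 16 - 3*5
  ... = 5*(-3) + 16*(1)
So 5*(-3) ≡ 1 (mod 16); multiply by 4: n ≡ -12 (mod 16).
Smallest nonnegative: n = -12 mod 16 = 4.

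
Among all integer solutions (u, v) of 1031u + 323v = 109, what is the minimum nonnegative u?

gcd(1031, 323):
  1031 = 3·323 + 62
  323 = 5·62 + 13
  62 = 4·13 + 10
  13 = 1·10 + 3
  10 = 3·3 + 1
  3 = 3·1
so gcd(1031, 323) = 1.
1 divides 109, so solutions exist.
Back-substitute for Bézout coefficients:
  1 = 10 - 3·3
  ... = 1031·(99) + 323·(-316)
Scale by 109/1 = 109: (u₀, v₀) = (10791, -34444).
General solution: u = 10791 + 323t, v = -34444 - 1031t for integer t.
u ≥ 0: smallest is 10791 mod 323 = 132 (at t = -33), with v = -421.

132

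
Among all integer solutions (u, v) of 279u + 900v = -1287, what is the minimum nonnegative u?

47

gcd(900, 279) = 9.
9 divides -1287, so solutions exist.
By Bézout, 279×(-29) + 900×(9) = 9.
Scale by -1287/9 = -143: (u₀, v₀) = (4147, -1287).
General solution: u = 4147 + 100t, v = -1287 - 31t for integer t.
u ≥ 0: smallest is 4147 mod 100 = 47 (at t = -41), with v = -16.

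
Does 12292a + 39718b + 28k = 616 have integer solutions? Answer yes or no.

yes

gcd(39718, 12292) = 14.
gcd(14, 28) = 14.
14 divides 616, so integer solutions exist.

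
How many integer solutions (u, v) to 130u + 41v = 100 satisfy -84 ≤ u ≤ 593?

gcd(130, 41) = 1  (130 = 3·41 + 7, 41 = 5·7 + 6, 7 = 1·6 + 1, 6 = 6·1).
Back-substituting, 130·(6) + 41·(-19) = 1.
Scale by 100: particular solution (600, -1900); reduce u mod 41: (26, -80).
General solution: u = 26 + 41t, v = -80 - 130t for integer t.
-84 ≤ 26 + 41t ≤ 593 gives t ∈ [-2, 13], which is 16 values.

16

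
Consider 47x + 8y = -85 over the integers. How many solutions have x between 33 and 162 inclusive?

16

gcd(47, 8):
  47 = 5*8 + 7
  8 = 1*7 + 1
  7 = 7*1
so gcd(47, 8) = 1.
Back-substitute for Bézout coefficients:
  1 = 8 - 1*7
  ... = 47*(-1) + 8*(6)
Scale by -85: particular solution (85, -510); reduce x mod 8: (5, -40).
General solution: x = 5 + 8t, y = -40 - 47t for integer t.
33 ≤ 5 + 8t ≤ 162 gives t ∈ [4, 19], which is 16 values.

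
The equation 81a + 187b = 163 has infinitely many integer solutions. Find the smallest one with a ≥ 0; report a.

gcd(187, 81):
  187 = 2·81 + 25
  81 = 3·25 + 6
  25 = 4·6 + 1
  6 = 6·1
so gcd(187, 81) = 1.
1 divides 163, so solutions exist.
Back-substitute for Bézout coefficients:
  1 = 25 - 4·6
  ... = 81·(-30) + 187·(13)
Scale by 163/1 = 163: (a₀, b₀) = (-4890, 2119).
General solution: a = -4890 + 187t, b = 2119 - 81t for integer t.
a ≥ 0: smallest is -4890 mod 187 = 159 (at t = 27), with b = -68.

159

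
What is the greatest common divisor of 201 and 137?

gcd(201, 137) = 1  (201 = 1*137 + 64, 137 = 2*64 + 9, 64 = 7*9 + 1, 9 = 9*1).

1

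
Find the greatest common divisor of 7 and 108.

gcd(108, 7):
  108 = 15×7 + 3
  7 = 2×3 + 1
  3 = 3×1
so gcd(108, 7) = 1.

1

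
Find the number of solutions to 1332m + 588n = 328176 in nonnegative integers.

5

gcd(1332, 588):
  1332 = 2×588 + 156
  588 = 3×156 + 120
  156 = 1×120 + 36
  120 = 3×36 + 12
  36 = 3×12
so gcd(1332, 588) = 12.
Back-substitute for Bézout coefficients:
  12 = 120 - 3×36
  ... = 1332×(-15) + 588×(34)
Scale by 27348: one solution is (-410220, 929832). Reduce m mod 49: (8, 540).
General: m = 8 + 49t, n = 540 - 111t.
m ≥ 0 ⇒ t ≥ 0; n ≥ 0 ⇒ t ≤ 4. So t ∈ [0, 4]: 5 solutions.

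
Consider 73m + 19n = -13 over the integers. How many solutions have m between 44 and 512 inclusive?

25

gcd(73, 19) = 1.
By Bézout, 73*(6) + 19*(-23) = 1.
Particular solution: (17, -66).
General solution: m = 17 + 19t, n = -66 - 73t for integer t.
44 ≤ 17 + 19t ≤ 512 gives t ∈ [2, 26], which is 25 values.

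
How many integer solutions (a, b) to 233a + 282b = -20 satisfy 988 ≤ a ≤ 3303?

gcd(282, 233):
  282 = 1·233 + 49
  233 = 4·49 + 37
  49 = 1·37 + 12
  37 = 3·12 + 1
  12 = 12·1
so gcd(282, 233) = 1.
Back-substitute for Bézout coefficients:
  1 = 37 - 3·12
  ... = 233·(23) + 282·(-19)
Scale by -20: particular solution (-460, 380); reduce a mod 282: (104, -86).
General solution: a = 104 + 282t, b = -86 - 233t for integer t.
988 ≤ 104 + 282t ≤ 3303 gives t ∈ [4, 11], which is 8 values.

8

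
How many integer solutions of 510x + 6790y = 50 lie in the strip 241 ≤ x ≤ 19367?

29

gcd(6790, 510) = 10.
By Bézout, 510·(-213) + 6790·(16) = 10.
Particular solution: (293, -22).
General solution: x = 293 + 679t, y = -22 - 51t for integer t.
241 ≤ 293 + 679t ≤ 19367 gives t ∈ [0, 28], which is 29 values.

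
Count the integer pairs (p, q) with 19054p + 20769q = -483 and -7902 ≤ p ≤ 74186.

gcd(20769, 19054):
  20769 = 1·19054 + 1715
  19054 = 11·1715 + 189
  1715 = 9·189 + 14
  189 = 13·14 + 7
  14 = 2·7
so gcd(20769, 19054) = 7.
Back-substitute for Bézout coefficients:
  7 = 189 - 13·14
  ... = 19054·(1429) + 20769·(-1311)
Scale by -69: particular solution (-98601, 90459); reduce p mod 2967: (2277, -2089).
General solution: p = 2277 + 2967t, q = -2089 - 2722t for integer t.
-7902 ≤ 2277 + 2967t ≤ 74186 gives t ∈ [-3, 24], which is 28 values.

28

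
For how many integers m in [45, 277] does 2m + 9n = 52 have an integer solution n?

25

gcd(9, 2):
  9 = 4×2 + 1
  2 = 2×1
so gcd(9, 2) = 1.
Back-substitute for Bézout coefficients:
  1 = 9 - 4×2
  ... = 2×(-4) + 9×(1)
Scale by 52: particular solution (-208, 52); reduce m mod 9: (8, 4).
General solution: m = 8 + 9t, n = 4 - 2t for integer t.
45 ≤ 8 + 9t ≤ 277 gives t ∈ [5, 29], which is 25 values.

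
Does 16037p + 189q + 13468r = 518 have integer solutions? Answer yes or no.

yes

gcd(16037, 189):
  16037 = 84×189 + 161
  189 = 1×161 + 28
  161 = 5×28 + 21
  28 = 1×21 + 7
  21 = 3×7
so gcd(16037, 189) = 7.
gcd(7, 13468) = 7.
7 divides 518, so integer solutions exist.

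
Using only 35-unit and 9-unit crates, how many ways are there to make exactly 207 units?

Need nonnegative integers with 35j + 9k = 207.
gcd(35, 9) = 1, and 35·(-1) + 9·(4) = 1.
So (j₀, k₀) = (-207, 828); general j = -207 + 9t, k = 828 - 35t.
j ≥ 0 ⇒ t ≥ 23; k ≥ 0 ⇒ t ≤ 23. That's 1 value of t.

1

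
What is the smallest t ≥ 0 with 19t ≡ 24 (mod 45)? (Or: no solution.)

6

gcd(45, 19) = 1  (45 = 2×19 + 7, 19 = 2×7 + 5, 7 = 1×5 + 2, 5 = 2×2 + 1, 2 = 2×1).
1 divides 24, so solutions exist.
Back-substituting, 19×(19) + 45×(-8) = 1.
So 19×(19) ≡ 1 (mod 45); multiply by 24: t ≡ 456 (mod 45).
Smallest nonnegative: t = 456 mod 45 = 6.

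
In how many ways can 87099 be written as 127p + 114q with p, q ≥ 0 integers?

gcd(127, 114) = 1  (127 = 1×114 + 13, 114 = 8×13 + 10, 13 = 1×10 + 3, 10 = 3×3 + 1, 3 = 3×1).
Back-substituting, 127×(-35) + 114×(39) = 1.
Scale by 87099: one solution is (-3048465, 3396861). Reduce p mod 114: (9, 754).
General: p = 9 + 114t, q = 754 - 127t.
p ≥ 0 ⇒ t ≥ 0; q ≥ 0 ⇒ t ≤ 5. So t ∈ [0, 5]: 6 solutions.

6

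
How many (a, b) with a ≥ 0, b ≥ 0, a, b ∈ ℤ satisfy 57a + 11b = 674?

1

gcd(57, 11) = 1  (57 = 5·11 + 2, 11 = 5·2 + 1, 2 = 2·1).
Back-substituting, 57·(-5) + 11·(26) = 1.
Scale by 674: one solution is (-3370, 17524). Reduce a mod 11: (7, 25).
General: a = 7 + 11t, b = 25 - 57t.
a ≥ 0 ⇒ t ≥ 0; b ≥ 0 ⇒ t ≤ 0. So t ∈ [0, 0]: 1 solution.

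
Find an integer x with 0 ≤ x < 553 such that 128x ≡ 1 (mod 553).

gcd(553, 128) = 1.
By Bézout, 128*(-108) + 553*(25) = 1.
So 128*-108 ≡ 1 (mod 553), and -108 mod 553 = 445.

445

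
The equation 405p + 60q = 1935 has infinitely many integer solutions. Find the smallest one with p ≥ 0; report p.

gcd(405, 60) = 15.
15 divides 1935, so solutions exist.
By Bézout, 405·(-1) + 60·(7) = 15.
Scale by 1935/15 = 129: (p₀, q₀) = (-129, 903).
General solution: p = -129 + 4t, q = 903 - 27t for integer t.
p ≥ 0: smallest is -129 mod 4 = 3 (at t = 33), with q = 12.

3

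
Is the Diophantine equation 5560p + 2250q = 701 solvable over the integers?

gcd(5560, 2250) = 10  (5560 = 2*2250 + 1060, 2250 = 2*1060 + 130, 1060 = 8*130 + 20, 130 = 6*20 + 10, 20 = 2*10).
10 does not divide 701 (remainder 1), so no integer solutions.

no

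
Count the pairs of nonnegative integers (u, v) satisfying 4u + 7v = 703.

25

gcd(7, 4):
  7 = 1*4 + 3
  4 = 1*3 + 1
  3 = 3*1
so gcd(7, 4) = 1.
Back-substitute for Bézout coefficients:
  1 = 4 - 1*3
  ... = 4*(2) + 7*(-1)
Scale by 703: one solution is (1406, -703). Reduce u mod 7: (6, 97).
General: u = 6 + 7t, v = 97 - 4t.
u ≥ 0 ⇒ t ≥ 0; v ≥ 0 ⇒ t ≤ 24. So t ∈ [0, 24]: 25 solutions.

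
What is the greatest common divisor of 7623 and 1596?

21

gcd(7623, 1596) = 21  (7623 = 4·1596 + 1239, 1596 = 1·1239 + 357, 1239 = 3·357 + 168, 357 = 2·168 + 21, 168 = 8·21).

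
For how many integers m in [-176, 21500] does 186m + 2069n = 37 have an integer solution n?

gcd(2069, 186) = 1.
By Bézout, 186×(-990) + 2069×(89) = 1.
Particular solution: (612, -55).
General solution: m = 612 + 2069t, n = -55 - 186t for integer t.
-176 ≤ 612 + 2069t ≤ 21500 gives t ∈ [0, 10], which is 11 values.

11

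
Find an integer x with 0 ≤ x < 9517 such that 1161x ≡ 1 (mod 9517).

1787

gcd(9517, 1161):
  9517 = 8·1161 + 229
  1161 = 5·229 + 16
  229 = 14·16 + 5
  16 = 3·5 + 1
  5 = 5·1
so gcd(9517, 1161) = 1.
Back-substitute for Bézout coefficients:
  1 = 16 - 3·5
  ... = 1161·(1787) + 9517·(-218)
So 1161·1787 ≡ 1 (mod 9517), and 1787 mod 9517 = 1787.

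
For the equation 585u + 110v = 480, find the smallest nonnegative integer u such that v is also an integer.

gcd(585, 110):
  585 = 5×110 + 35
  110 = 3×35 + 5
  35 = 7×5
so gcd(585, 110) = 5.
5 divides 480, so solutions exist.
Back-substitute for Bézout coefficients:
  5 = 110 - 3×35
  ... = 585×(-3) + 110×(16)
Scale by 480/5 = 96: (u₀, v₀) = (-288, 1536).
General solution: u = -288 + 22t, v = 1536 - 117t for integer t.
u ≥ 0: smallest is -288 mod 22 = 20 (at t = 14), with v = -102.

20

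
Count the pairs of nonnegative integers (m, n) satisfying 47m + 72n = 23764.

gcd(72, 47) = 1.
By Bézout, 47×(23) + 72×(-15) = 1.
One solution: (20, 317).
General: m = 20 + 72t, n = 317 - 47t.
m ≥ 0 ⇒ t ≥ 0; n ≥ 0 ⇒ t ≤ 6. So t ∈ [0, 6]: 7 solutions.

7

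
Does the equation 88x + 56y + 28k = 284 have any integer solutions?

gcd(88, 56) = 8.
gcd(8, 28) = 4.
4 divides 284, so integer solutions exist.

yes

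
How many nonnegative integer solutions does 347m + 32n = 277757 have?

25

gcd(347, 32) = 1  (347 = 10×32 + 27, 32 = 1×27 + 5, 27 = 5×5 + 2, 5 = 2×2 + 1, 2 = 2×1).
Back-substituting, 347×(-13) + 32×(141) = 1.
Scale by 277757: one solution is (-3610841, 39163737). Reduce m mod 32: (7, 8604).
General: m = 7 + 32t, n = 8604 - 347t.
m ≥ 0 ⇒ t ≥ 0; n ≥ 0 ⇒ t ≤ 24. So t ∈ [0, 24]: 25 solutions.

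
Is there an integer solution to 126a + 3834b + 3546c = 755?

no

gcd(3834, 126) = 18  (3834 = 30*126 + 54, 126 = 2*54 + 18, 54 = 3*18).
gcd(18, 3546) = 18.
18 does not divide 755 (remainder 17), so no integer solutions.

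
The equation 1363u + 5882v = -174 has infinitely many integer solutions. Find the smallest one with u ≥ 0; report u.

2628

gcd(5882, 1363):
  5882 = 4×1363 + 430
  1363 = 3×430 + 73
  430 = 5×73 + 65
  73 = 1×65 + 8
  65 = 8×8 + 1
  8 = 8×1
so gcd(5882, 1363) = 1.
1 divides -174, so solutions exist.
Back-substitute for Bézout coefficients:
  1 = 65 - 8×8
  ... = 1363×(-725) + 5882×(168)
Scale by -174/1 = -174: (u₀, v₀) = (126150, -29232).
General solution: u = 126150 + 5882t, v = -29232 - 1363t for integer t.
u ≥ 0: smallest is 126150 mod 5882 = 2628 (at t = -21), with v = -609.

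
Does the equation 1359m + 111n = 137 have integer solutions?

no

gcd(1359, 111) = 3  (1359 = 12*111 + 27, 111 = 4*27 + 3, 27 = 9*3).
3 does not divide 137 (remainder 2), so no integer solutions.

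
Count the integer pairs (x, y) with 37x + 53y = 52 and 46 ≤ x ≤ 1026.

gcd(53, 37) = 1.
By Bézout, 37·(-10) + 53·(7) = 1.
Particular solution: (10, -6).
General solution: x = 10 + 53t, y = -6 - 37t for integer t.
46 ≤ 10 + 53t ≤ 1026 gives t ∈ [1, 19], which is 19 values.

19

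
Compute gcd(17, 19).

gcd(19, 17) = 1  (19 = 1×17 + 2, 17 = 8×2 + 1, 2 = 2×1).

1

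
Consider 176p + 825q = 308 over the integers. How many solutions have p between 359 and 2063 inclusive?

22

gcd(825, 176):
  825 = 4·176 + 121
  176 = 1·121 + 55
  121 = 2·55 + 11
  55 = 5·11
so gcd(825, 176) = 11.
Back-substitute for Bézout coefficients:
  11 = 121 - 2·55
  ... = 176·(-14) + 825·(3)
Scale by 28: particular solution (-392, 84); reduce p mod 75: (58, -12).
General solution: p = 58 + 75t, q = -12 - 16t for integer t.
359 ≤ 58 + 75t ≤ 2063 gives t ∈ [5, 26], which is 22 values.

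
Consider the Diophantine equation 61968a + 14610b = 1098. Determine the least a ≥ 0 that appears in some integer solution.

gcd(61968, 14610) = 6  (61968 = 4*14610 + 3528, 14610 = 4*3528 + 498, 3528 = 7*498 + 42, 498 = 11*42 + 36, 42 = 1*36 + 6, 36 = 6*6).
6 divides 1098, so solutions exist.
Back-substituting, 61968*(352) + 14610*(-1493) = 6.
Scale by 1098/6 = 183: (a₀, b₀) = (64416, -273219).
General solution: a = 64416 + 2435t, b = -273219 - 10328t for integer t.
a ≥ 0: smallest is 64416 mod 2435 = 1106 (at t = -26), with b = -4691.

1106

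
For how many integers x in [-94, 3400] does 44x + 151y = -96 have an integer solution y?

gcd(151, 44) = 1  (151 = 3*44 + 19, 44 = 2*19 + 6, 19 = 3*6 + 1, 6 = 6*1).
Back-substituting, 44*(-24) + 151*(7) = 1.
Scale by -96: particular solution (2304, -672); reduce x mod 151: (39, -12).
General solution: x = 39 + 151t, y = -12 - 44t for integer t.
-94 ≤ 39 + 151t ≤ 3400 gives t ∈ [0, 22], which is 23 values.

23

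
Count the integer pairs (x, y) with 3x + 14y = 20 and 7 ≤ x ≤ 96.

6

gcd(14, 3):
  14 = 4*3 + 2
  3 = 1*2 + 1
  2 = 2*1
so gcd(14, 3) = 1.
Back-substitute for Bézout coefficients:
  1 = 3 - 1*2
  ... = 3*(5) + 14*(-1)
Scale by 20: particular solution (100, -20); reduce x mod 14: (2, 1).
General solution: x = 2 + 14t, y = 1 - 3t for integer t.
7 ≤ 2 + 14t ≤ 96 gives t ∈ [1, 6], which is 6 values.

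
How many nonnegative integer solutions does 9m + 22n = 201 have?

1

gcd(22, 9):
  22 = 2·9 + 4
  9 = 2·4 + 1
  4 = 4·1
so gcd(22, 9) = 1.
Back-substitute for Bézout coefficients:
  1 = 9 - 2·4
  ... = 9·(5) + 22·(-2)
Scale by 201: one solution is (1005, -402). Reduce m mod 22: (15, 3).
General: m = 15 + 22t, n = 3 - 9t.
m ≥ 0 ⇒ t ≥ 0; n ≥ 0 ⇒ t ≤ 0. So t ∈ [0, 0]: 1 solution.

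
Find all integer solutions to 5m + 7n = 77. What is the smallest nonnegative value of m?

0

gcd(7, 5):
  7 = 1·5 + 2
  5 = 2·2 + 1
  2 = 2·1
so gcd(7, 5) = 1.
1 divides 77, so solutions exist.
Back-substitute for Bézout coefficients:
  1 = 5 - 2·2
  ... = 5·(3) + 7·(-2)
Scale by 77/1 = 77: (m₀, n₀) = (231, -154).
General solution: m = 231 + 7t, n = -154 - 5t for integer t.
m ≥ 0: smallest is 231 mod 7 = 0 (at t = -33), with n = 11.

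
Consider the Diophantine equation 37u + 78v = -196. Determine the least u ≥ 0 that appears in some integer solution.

gcd(78, 37) = 1.
1 divides -196, so solutions exist.
By Bézout, 37·(19) + 78·(-9) = 1.
Scale by -196/1 = -196: (u₀, v₀) = (-3724, 1764).
General solution: u = -3724 + 78t, v = 1764 - 37t for integer t.
u ≥ 0: smallest is -3724 mod 78 = 20 (at t = 48), with v = -12.

20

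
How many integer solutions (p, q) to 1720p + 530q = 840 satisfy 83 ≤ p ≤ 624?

gcd(1720, 530) = 10.
By Bézout, 1720*(-4) + 530*(13) = 10.
Particular solution: (35, -112).
General solution: p = 35 + 53t, q = -112 - 172t for integer t.
83 ≤ 35 + 53t ≤ 624 gives t ∈ [1, 11], which is 11 values.

11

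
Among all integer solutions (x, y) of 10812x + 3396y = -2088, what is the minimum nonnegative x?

gcd(10812, 3396):
  10812 = 3·3396 + 624
  3396 = 5·624 + 276
  624 = 2·276 + 72
  276 = 3·72 + 60
  72 = 1·60 + 12
  60 = 5·12
so gcd(10812, 3396) = 12.
12 divides -2088, so solutions exist.
Back-substitute for Bézout coefficients:
  12 = 72 - 1·60
  ... = 10812·(49) + 3396·(-156)
Scale by -2088/12 = -174: (x₀, y₀) = (-8526, 27144).
General solution: x = -8526 + 283t, y = 27144 - 901t for integer t.
x ≥ 0: smallest is -8526 mod 283 = 247 (at t = 31), with y = -787.

247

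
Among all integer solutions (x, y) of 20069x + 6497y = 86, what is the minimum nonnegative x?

4901

gcd(20069, 6497) = 1  (20069 = 3×6497 + 578, 6497 = 11×578 + 139, 578 = 4×139 + 22, 139 = 6×22 + 7, 22 = 3×7 + 1, 7 = 7×1).
1 divides 86, so solutions exist.
Back-substituting, 20069×(888) + 6497×(-2743) = 1.
Scale by 86/1 = 86: (x₀, y₀) = (76368, -235898).
General solution: x = 76368 + 6497t, y = -235898 - 20069t for integer t.
x ≥ 0: smallest is 76368 mod 6497 = 4901 (at t = -11), with y = -15139.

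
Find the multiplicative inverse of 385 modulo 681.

gcd(681, 385) = 1  (681 = 1×385 + 296, 385 = 1×296 + 89, 296 = 3×89 + 29, 89 = 3×29 + 2, 29 = 14×2 + 1, 2 = 2×1).
Back-substituting, 385×(-329) + 681×(186) = 1.
So 385×-329 ≡ 1 (mod 681), and -329 mod 681 = 352.

352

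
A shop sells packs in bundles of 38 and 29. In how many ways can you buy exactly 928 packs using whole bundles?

Need nonnegative integers with 38j + 29k = 928.
gcd(38, 29) = 1, and 38·(13) + 29·(-17) = 1.
So (j₀, k₀) = (12064, -15776); general j = 12064 + 29t, k = -15776 - 38t.
j ≥ 0 ⇒ t ≥ -416; k ≥ 0 ⇒ t ≤ -416. That's 1 value of t.

1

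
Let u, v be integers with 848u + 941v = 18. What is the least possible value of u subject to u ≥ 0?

273

gcd(941, 848):
  941 = 1*848 + 93
  848 = 9*93 + 11
  93 = 8*11 + 5
  11 = 2*5 + 1
  5 = 5*1
so gcd(941, 848) = 1.
1 divides 18, so solutions exist.
Back-substitute for Bézout coefficients:
  1 = 11 - 2*5
  ... = 848*(172) + 941*(-155)
Scale by 18/1 = 18: (u₀, v₀) = (3096, -2790).
General solution: u = 3096 + 941t, v = -2790 - 848t for integer t.
u ≥ 0: smallest is 3096 mod 941 = 273 (at t = -3), with v = -246.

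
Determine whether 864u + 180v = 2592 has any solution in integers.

gcd(864, 180) = 36.
36 divides 2592, so integer solutions exist.

yes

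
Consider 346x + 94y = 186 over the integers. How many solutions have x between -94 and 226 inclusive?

gcd(346, 94) = 2  (346 = 3*94 + 64, 94 = 1*64 + 30, 64 = 2*30 + 4, 30 = 7*4 + 2, 4 = 2*2).
Back-substituting, 346*(-22) + 94*(81) = 2.
Scale by 93: particular solution (-2046, 7533); reduce x mod 47: (22, -79).
General solution: x = 22 + 47t, y = -79 - 173t for integer t.
-94 ≤ 22 + 47t ≤ 226 gives t ∈ [-2, 4], which is 7 values.

7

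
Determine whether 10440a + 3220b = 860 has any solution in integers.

yes

gcd(10440, 3220) = 20  (10440 = 3*3220 + 780, 3220 = 4*780 + 100, 780 = 7*100 + 80, 100 = 1*80 + 20, 80 = 4*20).
20 divides 860, so integer solutions exist.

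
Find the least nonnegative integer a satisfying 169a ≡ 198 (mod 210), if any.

72

gcd(210, 169) = 1  (210 = 1×169 + 41, 169 = 4×41 + 5, 41 = 8×5 + 1, 5 = 5×1).
1 divides 198, so solutions exist.
Back-substituting, 169×(-41) + 210×(33) = 1.
So 169×(-41) ≡ 1 (mod 210); multiply by 198: a ≡ -8118 (mod 210).
Smallest nonnegative: a = -8118 mod 210 = 72.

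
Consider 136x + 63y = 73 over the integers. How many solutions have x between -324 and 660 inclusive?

gcd(136, 63) = 1.
By Bézout, 136*(19) + 63*(-41) = 1.
Particular solution: (1, -1).
General solution: x = 1 + 63t, y = -1 - 136t for integer t.
-324 ≤ 1 + 63t ≤ 660 gives t ∈ [-5, 10], which is 16 values.

16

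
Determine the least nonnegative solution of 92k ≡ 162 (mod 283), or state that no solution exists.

gcd(283, 92) = 1.
1 divides 162, so solutions exist.
By Bézout, 92·(40) + 283·(-13) = 1.
So 92·(40) ≡ 1 (mod 283); multiply by 162: k ≡ 6480 (mod 283).
Smallest nonnegative: k = 6480 mod 283 = 254.

254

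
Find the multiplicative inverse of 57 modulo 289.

71

gcd(289, 57) = 1.
By Bézout, 57*(71) + 289*(-14) = 1.
So 57*71 ≡ 1 (mod 289), and 71 mod 289 = 71.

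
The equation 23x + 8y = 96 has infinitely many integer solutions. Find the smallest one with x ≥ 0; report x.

0

gcd(23, 8) = 1.
1 divides 96, so solutions exist.
By Bézout, 23*(-1) + 8*(3) = 1.
Scale by 96/1 = 96: (x₀, y₀) = (-96, 288).
General solution: x = -96 + 8t, y = 288 - 23t for integer t.
x ≥ 0: smallest is -96 mod 8 = 0 (at t = 12), with y = 12.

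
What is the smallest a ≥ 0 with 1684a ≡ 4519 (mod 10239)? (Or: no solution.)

10114

gcd(10239, 1684) = 1  (10239 = 6×1684 + 135, 1684 = 12×135 + 64, 135 = 2×64 + 7, 64 = 9×7 + 1, 7 = 7×1).
1 divides 4519, so solutions exist.
Back-substituting, 1684×(1441) + 10239×(-237) = 1.
So 1684×(1441) ≡ 1 (mod 10239); multiply by 4519: a ≡ 6511879 (mod 10239).
Smallest nonnegative: a = 6511879 mod 10239 = 10114.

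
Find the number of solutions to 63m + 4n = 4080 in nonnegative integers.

17

gcd(63, 4) = 1  (63 = 15*4 + 3, 4 = 1*3 + 1, 3 = 3*1).
Back-substituting, 63*(-1) + 4*(16) = 1.
Scale by 4080: one solution is (-4080, 65280). Reduce m mod 4: (0, 1020).
General: m = 0 + 4t, n = 1020 - 63t.
m ≥ 0 ⇒ t ≥ 0; n ≥ 0 ⇒ t ≤ 16. So t ∈ [0, 16]: 17 solutions.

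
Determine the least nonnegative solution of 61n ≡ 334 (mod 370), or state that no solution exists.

gcd(370, 61):
  370 = 6*61 + 4
  61 = 15*4 + 1
  4 = 4*1
so gcd(370, 61) = 1.
1 divides 334, so solutions exist.
Back-substitute for Bézout coefficients:
  1 = 61 - 15*4
  ... = 61*(91) + 370*(-15)
So 61*(91) ≡ 1 (mod 370); multiply by 334: n ≡ 30394 (mod 370).
Smallest nonnegative: n = 30394 mod 370 = 54.

54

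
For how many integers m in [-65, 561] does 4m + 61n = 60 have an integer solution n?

10

gcd(61, 4) = 1  (61 = 15*4 + 1, 4 = 4*1).
Back-substituting, 4*(-15) + 61*(1) = 1.
Scale by 60: particular solution (-900, 60); reduce m mod 61: (15, 0).
General solution: m = 15 + 61t, n = 0 - 4t for integer t.
-65 ≤ 15 + 61t ≤ 561 gives t ∈ [-1, 8], which is 10 values.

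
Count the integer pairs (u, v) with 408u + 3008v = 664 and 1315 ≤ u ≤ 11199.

26

gcd(3008, 408):
  3008 = 7×408 + 152
  408 = 2×152 + 104
  152 = 1×104 + 48
  104 = 2×48 + 8
  48 = 6×8
so gcd(3008, 408) = 8.
Back-substitute for Bézout coefficients:
  8 = 104 - 2×48
  ... = 408×(59) + 3008×(-8)
Scale by 83: particular solution (4897, -664); reduce u mod 376: (9, -1).
General solution: u = 9 + 376t, v = -1 - 51t for integer t.
1315 ≤ 9 + 376t ≤ 11199 gives t ∈ [4, 29], which is 26 values.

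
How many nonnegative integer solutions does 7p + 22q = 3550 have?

gcd(22, 7) = 1  (22 = 3·7 + 1, 7 = 7·1).
Back-substituting, 7·(-3) + 22·(1) = 1.
Scale by 3550: one solution is (-10650, 3550). Reduce p mod 22: (20, 155).
General: p = 20 + 22t, q = 155 - 7t.
p ≥ 0 ⇒ t ≥ 0; q ≥ 0 ⇒ t ≤ 22. So t ∈ [0, 22]: 23 solutions.

23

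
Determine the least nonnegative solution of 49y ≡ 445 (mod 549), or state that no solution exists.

334

gcd(549, 49) = 1  (549 = 11*49 + 10, 49 = 4*10 + 9, 10 = 1*9 + 1, 9 = 9*1).
1 divides 445, so solutions exist.
Back-substituting, 49*(-56) + 549*(5) = 1.
So 49*(-56) ≡ 1 (mod 549); multiply by 445: y ≡ -24920 (mod 549).
Smallest nonnegative: y = -24920 mod 549 = 334.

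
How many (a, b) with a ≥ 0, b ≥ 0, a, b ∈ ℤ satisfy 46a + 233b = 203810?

gcd(233, 46) = 1  (233 = 5*46 + 3, 46 = 15*3 + 1, 3 = 3*1).
Back-substituting, 46*(76) + 233*(-15) = 1.
Scale by 203810: one solution is (15489560, -3057150). Reduce a mod 233: (186, 838).
General: a = 186 + 233t, b = 838 - 46t.
a ≥ 0 ⇒ t ≥ 0; b ≥ 0 ⇒ t ≤ 18. So t ∈ [0, 18]: 19 solutions.

19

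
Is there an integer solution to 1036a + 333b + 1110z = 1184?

yes

gcd(1036, 333) = 37  (1036 = 3·333 + 37, 333 = 9·37).
gcd(37, 1110) = 37.
37 divides 1184, so integer solutions exist.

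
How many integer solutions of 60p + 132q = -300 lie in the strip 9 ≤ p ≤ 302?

gcd(132, 60):
  132 = 2*60 + 12
  60 = 5*12
so gcd(132, 60) = 12.
Back-substitute for Bézout coefficients:
  12 = 132 - 2*60
  ... = 60*(-2) + 132*(1)
Scale by -25: particular solution (50, -25); reduce p mod 11: (6, -5).
General solution: p = 6 + 11t, q = -5 - 5t for integer t.
9 ≤ 6 + 11t ≤ 302 gives t ∈ [1, 26], which is 26 values.

26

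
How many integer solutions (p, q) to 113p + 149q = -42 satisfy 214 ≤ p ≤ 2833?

gcd(149, 113) = 1  (149 = 1×113 + 36, 113 = 3×36 + 5, 36 = 7×5 + 1, 5 = 5×1).
Back-substituting, 113×(-29) + 149×(22) = 1.
Scale by -42: particular solution (1218, -924); reduce p mod 149: (26, -20).
General solution: p = 26 + 149t, q = -20 - 113t for integer t.
214 ≤ 26 + 149t ≤ 2833 gives t ∈ [2, 18], which is 17 values.

17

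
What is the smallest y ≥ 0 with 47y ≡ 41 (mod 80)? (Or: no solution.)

gcd(80, 47) = 1  (80 = 1·47 + 33, 47 = 1·33 + 14, 33 = 2·14 + 5, 14 = 2·5 + 4, 5 = 1·4 + 1, 4 = 4·1).
1 divides 41, so solutions exist.
Back-substituting, 47·(-17) + 80·(10) = 1.
So 47·(-17) ≡ 1 (mod 80); multiply by 41: y ≡ -697 (mod 80).
Smallest nonnegative: y = -697 mod 80 = 23.

23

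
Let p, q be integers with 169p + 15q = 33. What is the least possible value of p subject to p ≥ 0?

12

gcd(169, 15):
  169 = 11·15 + 4
  15 = 3·4 + 3
  4 = 1·3 + 1
  3 = 3·1
so gcd(169, 15) = 1.
1 divides 33, so solutions exist.
Back-substitute for Bézout coefficients:
  1 = 4 - 1·3
  ... = 169·(4) + 15·(-45)
Scale by 33/1 = 33: (p₀, q₀) = (132, -1485).
General solution: p = 132 + 15t, q = -1485 - 169t for integer t.
p ≥ 0: smallest is 132 mod 15 = 12 (at t = -8), with q = -133.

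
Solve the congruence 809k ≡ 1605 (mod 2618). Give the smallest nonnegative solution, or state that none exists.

2209

gcd(2618, 809) = 1  (2618 = 3·809 + 191, 809 = 4·191 + 45, 191 = 4·45 + 11, 45 = 4·11 + 1, 11 = 11·1).
1 divides 1605, so solutions exist.
Back-substituting, 809·(233) + 2618·(-72) = 1.
So 809·(233) ≡ 1 (mod 2618); multiply by 1605: k ≡ 373965 (mod 2618).
Smallest nonnegative: k = 373965 mod 2618 = 2209.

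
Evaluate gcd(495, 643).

gcd(643, 495):
  643 = 1·495 + 148
  495 = 3·148 + 51
  148 = 2·51 + 46
  51 = 1·46 + 5
  46 = 9·5 + 1
  5 = 5·1
so gcd(643, 495) = 1.

1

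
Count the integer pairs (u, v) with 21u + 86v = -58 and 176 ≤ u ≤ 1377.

14

gcd(86, 21):
  86 = 4*21 + 2
  21 = 10*2 + 1
  2 = 2*1
so gcd(86, 21) = 1.
Back-substitute for Bézout coefficients:
  1 = 21 - 10*2
  ... = 21*(41) + 86*(-10)
Scale by -58: particular solution (-2378, 580); reduce u mod 86: (30, -8).
General solution: u = 30 + 86t, v = -8 - 21t for integer t.
176 ≤ 30 + 86t ≤ 1377 gives t ∈ [2, 15], which is 14 values.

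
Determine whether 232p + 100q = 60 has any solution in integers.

gcd(232, 100) = 4  (232 = 2·100 + 32, 100 = 3·32 + 4, 32 = 8·4).
4 divides 60, so integer solutions exist.

yes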